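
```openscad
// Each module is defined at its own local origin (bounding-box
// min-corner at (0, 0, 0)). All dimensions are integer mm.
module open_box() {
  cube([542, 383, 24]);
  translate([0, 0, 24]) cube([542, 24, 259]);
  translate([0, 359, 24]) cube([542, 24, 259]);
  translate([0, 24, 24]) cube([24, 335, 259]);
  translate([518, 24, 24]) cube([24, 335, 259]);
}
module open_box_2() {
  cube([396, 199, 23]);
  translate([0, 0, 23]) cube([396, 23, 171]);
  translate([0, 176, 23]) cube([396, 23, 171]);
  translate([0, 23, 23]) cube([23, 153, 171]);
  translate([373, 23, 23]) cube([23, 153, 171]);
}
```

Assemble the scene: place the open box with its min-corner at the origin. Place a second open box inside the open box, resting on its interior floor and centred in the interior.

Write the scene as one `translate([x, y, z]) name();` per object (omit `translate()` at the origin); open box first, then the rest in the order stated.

open_box();
translate([73, 92, 24]) open_box_2();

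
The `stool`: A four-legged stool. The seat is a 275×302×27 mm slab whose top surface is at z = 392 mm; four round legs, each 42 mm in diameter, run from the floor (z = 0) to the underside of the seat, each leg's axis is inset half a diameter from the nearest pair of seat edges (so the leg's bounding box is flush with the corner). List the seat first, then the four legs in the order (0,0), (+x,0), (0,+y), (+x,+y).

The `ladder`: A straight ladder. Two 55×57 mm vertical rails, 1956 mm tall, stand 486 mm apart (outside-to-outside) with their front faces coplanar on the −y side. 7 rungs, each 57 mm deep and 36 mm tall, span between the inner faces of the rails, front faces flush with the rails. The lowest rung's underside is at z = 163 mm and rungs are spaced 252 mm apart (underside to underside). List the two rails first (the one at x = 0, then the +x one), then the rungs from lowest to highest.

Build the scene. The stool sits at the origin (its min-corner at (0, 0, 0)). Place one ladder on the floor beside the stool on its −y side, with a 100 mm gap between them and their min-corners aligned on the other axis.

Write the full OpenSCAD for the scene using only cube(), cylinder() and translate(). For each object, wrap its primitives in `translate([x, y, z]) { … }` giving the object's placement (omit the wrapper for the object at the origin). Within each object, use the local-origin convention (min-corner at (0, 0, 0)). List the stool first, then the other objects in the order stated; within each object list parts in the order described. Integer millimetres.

translate([0, 0, 365]) cube([275, 302, 27]);
translate([21, 21, 0]) cylinder(h = 365, r = 21);
translate([254, 21, 0]) cylinder(h = 365, r = 21);
translate([21, 281, 0]) cylinder(h = 365, r = 21);
translate([254, 281, 0]) cylinder(h = 365, r = 21);
translate([0, -157, 0]) {
  cube([55, 57, 1956]);
  translate([431, 0, 0]) cube([55, 57, 1956]);
  translate([55, 0, 163]) cube([376, 57, 36]);
  translate([55, 0, 415]) cube([376, 57, 36]);
  translate([55, 0, 667]) cube([376, 57, 36]);
  translate([55, 0, 919]) cube([376, 57, 36]);
  translate([55, 0, 1171]) cube([376, 57, 36]);
  translate([55, 0, 1423]) cube([376, 57, 36]);
  translate([55, 0, 1675]) cube([376, 57, 36]);
}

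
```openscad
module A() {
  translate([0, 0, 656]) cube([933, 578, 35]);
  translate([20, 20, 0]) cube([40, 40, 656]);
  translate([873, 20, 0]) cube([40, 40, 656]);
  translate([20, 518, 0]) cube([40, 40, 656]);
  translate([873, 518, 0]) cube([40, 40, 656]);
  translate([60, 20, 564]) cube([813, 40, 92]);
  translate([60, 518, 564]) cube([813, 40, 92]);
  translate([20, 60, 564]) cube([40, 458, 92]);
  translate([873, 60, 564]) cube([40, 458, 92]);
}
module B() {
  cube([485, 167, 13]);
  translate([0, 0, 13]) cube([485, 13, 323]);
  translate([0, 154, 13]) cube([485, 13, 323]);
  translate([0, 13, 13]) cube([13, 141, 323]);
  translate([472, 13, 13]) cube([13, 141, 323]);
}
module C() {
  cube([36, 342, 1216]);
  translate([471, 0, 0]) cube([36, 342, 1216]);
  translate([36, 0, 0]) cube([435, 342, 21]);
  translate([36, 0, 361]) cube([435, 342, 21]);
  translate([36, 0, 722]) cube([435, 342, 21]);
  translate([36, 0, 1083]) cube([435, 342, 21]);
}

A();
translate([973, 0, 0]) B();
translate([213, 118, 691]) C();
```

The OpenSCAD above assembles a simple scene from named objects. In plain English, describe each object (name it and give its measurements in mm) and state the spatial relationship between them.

A is a table: top 933 mm (x) × 578 mm (y), 35 mm thick, upper face at z = 691 mm, on four 40×40 mm square legs, each inset 20 mm from the nearest pair of top edges, running from z = 0 to the bottom of the top. Four apron rails, 40 mm thick and 92 mm tall, run between adjacent legs with their top edges flush with the underside of the top and their outer faces flush with the legs' outer faces.

B is an open-topped rectangular box: outside dimensions 485×167×336 mm, with a uniform wall and base thickness of 13 mm. The base is a full 485×167 slab on the floor; four walls sit on top of the base. The front and back walls (the −y and +y sides) span the full width; the two side walls fit between them.

C is a bookshelf 507 mm wide overall, 342 mm deep and 1216 mm tall. The two sides are 36 mm thick vertical panels. 4 horizontal shelves of 21 mm thickness span between the inner faces of the sides; the lowest shelf sits on the floor and shelves are stacked with a clear vertical gap of 340 mm between each pair.

The open box is on the floor beside the table on its +x side. The bookshelf is on top of the table, centred.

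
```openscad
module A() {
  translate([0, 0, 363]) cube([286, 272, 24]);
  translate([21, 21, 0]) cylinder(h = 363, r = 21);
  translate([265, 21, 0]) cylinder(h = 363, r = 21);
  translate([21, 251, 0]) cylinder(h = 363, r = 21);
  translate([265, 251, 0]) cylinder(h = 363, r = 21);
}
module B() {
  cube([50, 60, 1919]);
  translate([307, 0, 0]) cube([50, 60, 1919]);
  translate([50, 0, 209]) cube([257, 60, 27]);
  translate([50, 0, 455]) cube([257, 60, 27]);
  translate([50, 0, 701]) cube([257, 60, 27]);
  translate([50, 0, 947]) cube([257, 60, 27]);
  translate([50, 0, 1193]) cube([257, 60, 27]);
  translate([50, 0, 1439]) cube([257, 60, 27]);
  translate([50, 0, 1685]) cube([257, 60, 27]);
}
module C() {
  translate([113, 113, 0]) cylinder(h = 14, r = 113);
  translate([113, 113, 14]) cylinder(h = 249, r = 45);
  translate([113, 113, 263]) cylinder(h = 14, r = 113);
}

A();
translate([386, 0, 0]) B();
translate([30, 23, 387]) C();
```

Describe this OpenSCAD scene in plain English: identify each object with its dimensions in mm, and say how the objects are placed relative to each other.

A is a simple wooden stool: a rectangular seat 286 mm (x) by 272 mm (y), 24 mm thick, top face at z = 387 mm, on four round legs, each 42 mm in diameter. The legs rest on z = 0, each leg's axis is inset half a diameter from the nearest pair of seat edges (so the leg's bounding box is flush with the corner).

B is a wooden ladder with two side rails of 50×60 mm section and 1919 mm height, set 357 mm apart overall. Between them run 7 rectangular rungs (60 mm deep, 27 mm thick), front faces flush with the rails' −y face. The bottom of the first rung is 209 mm above the floor and each subsequent rung is 246 mm higher than the one below.

C is a spool: two coaxial disc flanges of radius 113 mm and thickness 14 mm, joined by a core cylinder of radius 45 mm and height 249 mm. The lower flange rests on z = 0 and the three cylinders share a vertical axis.

The ladder is on the floor beside the stool on its +x side. The spool is on top of the stool, centred.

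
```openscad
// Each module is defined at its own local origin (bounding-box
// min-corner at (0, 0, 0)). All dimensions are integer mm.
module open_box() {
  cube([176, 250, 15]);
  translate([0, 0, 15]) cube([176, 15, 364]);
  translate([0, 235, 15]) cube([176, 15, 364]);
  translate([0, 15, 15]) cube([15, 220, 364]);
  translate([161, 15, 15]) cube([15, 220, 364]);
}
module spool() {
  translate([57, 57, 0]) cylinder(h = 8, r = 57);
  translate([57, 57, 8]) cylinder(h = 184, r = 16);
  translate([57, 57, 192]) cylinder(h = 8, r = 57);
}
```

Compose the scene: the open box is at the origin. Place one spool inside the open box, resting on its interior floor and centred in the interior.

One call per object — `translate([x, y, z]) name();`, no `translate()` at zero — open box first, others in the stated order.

open_box();
translate([31, 68, 15]) spool();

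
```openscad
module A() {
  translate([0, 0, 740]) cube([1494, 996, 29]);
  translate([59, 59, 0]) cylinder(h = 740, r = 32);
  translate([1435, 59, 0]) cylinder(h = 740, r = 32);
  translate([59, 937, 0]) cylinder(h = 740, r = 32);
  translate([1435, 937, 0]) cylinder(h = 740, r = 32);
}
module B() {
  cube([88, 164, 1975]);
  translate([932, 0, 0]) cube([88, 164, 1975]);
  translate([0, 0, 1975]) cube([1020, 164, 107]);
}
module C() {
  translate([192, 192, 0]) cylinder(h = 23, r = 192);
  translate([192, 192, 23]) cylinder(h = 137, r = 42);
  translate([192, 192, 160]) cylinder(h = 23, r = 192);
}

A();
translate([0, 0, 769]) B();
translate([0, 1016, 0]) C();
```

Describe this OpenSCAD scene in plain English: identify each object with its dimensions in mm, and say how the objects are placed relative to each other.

A is a table with a 1494×996 mm rectangular top, 29 mm thick, top surface at z = 769 mm, supported by four round legs of 64 mm diameter, each leg's bounding box inset 27 mm from the nearest pair of top edges, running from the floor.

B is a rectangular door frame: two vertical jambs of 88×164 mm section, 1975 mm tall, with a clear opening 844 mm wide between their inner faces. A header 107 mm tall and 164 mm deep lies on top of the jambs and spans the full outside width.

C is a spool: two coaxial disc flanges of radius 192 mm and thickness 23 mm, joined by a core cylinder of radius 42 mm and height 137 mm. The lower flange rests on z = 0 and the three cylinders share a vertical axis.

The door frame is on top of the table. The spool is on the floor beside the table on its +y side.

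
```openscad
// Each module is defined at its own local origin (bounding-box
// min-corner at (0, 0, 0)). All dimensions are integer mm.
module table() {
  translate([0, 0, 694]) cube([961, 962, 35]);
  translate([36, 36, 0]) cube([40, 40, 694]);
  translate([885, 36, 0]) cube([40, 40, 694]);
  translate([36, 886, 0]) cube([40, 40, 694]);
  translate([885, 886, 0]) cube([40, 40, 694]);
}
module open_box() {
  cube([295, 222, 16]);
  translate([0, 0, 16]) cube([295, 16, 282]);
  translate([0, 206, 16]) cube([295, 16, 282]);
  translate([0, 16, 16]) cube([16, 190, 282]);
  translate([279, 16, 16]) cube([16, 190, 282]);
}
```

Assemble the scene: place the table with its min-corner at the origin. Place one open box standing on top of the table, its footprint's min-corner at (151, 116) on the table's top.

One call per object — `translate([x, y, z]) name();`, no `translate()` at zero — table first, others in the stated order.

table();
translate([151, 116, 729]) open_box();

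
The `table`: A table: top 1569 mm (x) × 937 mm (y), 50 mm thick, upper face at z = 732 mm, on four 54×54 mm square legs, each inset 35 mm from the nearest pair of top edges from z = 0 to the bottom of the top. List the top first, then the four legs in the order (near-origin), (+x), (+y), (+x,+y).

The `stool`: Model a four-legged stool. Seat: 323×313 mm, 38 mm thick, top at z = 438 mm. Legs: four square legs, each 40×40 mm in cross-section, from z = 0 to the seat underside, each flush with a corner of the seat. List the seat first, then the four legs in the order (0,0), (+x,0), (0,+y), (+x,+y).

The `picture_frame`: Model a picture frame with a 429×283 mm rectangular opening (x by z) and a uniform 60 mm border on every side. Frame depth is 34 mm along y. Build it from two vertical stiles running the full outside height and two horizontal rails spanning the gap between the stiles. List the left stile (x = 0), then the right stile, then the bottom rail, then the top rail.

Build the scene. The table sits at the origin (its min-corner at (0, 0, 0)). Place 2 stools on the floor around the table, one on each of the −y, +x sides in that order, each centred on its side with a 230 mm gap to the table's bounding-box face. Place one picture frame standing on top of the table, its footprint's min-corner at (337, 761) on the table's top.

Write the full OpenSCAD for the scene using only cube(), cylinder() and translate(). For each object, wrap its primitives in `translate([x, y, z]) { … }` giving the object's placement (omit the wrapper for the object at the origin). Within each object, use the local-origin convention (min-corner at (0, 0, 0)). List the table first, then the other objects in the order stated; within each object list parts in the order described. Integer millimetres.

translate([0, 0, 682]) cube([1569, 937, 50]);
translate([35, 35, 0]) cube([54, 54, 682]);
translate([1480, 35, 0]) cube([54, 54, 682]);
translate([35, 848, 0]) cube([54, 54, 682]);
translate([1480, 848, 0]) cube([54, 54, 682]);
translate([623, -543, 0]) {
  translate([0, 0, 400]) cube([323, 313, 38]);
  cube([40, 40, 400]);
  translate([283, 0, 0]) cube([40, 40, 400]);
  translate([0, 273, 0]) cube([40, 40, 400]);
  translate([283, 273, 0]) cube([40, 40, 400]);
}
translate([1799, 312, 0]) {
  translate([0, 0, 400]) cube([323, 313, 38]);
  cube([40, 40, 400]);
  translate([283, 0, 0]) cube([40, 40, 400]);
  translate([0, 273, 0]) cube([40, 40, 400]);
  translate([283, 273, 0]) cube([40, 40, 400]);
}
translate([337, 761, 732]) {
  cube([60, 34, 403]);
  translate([489, 0, 0]) cube([60, 34, 403]);
  translate([60, 0, 0]) cube([429, 34, 60]);
  translate([60, 0, 343]) cube([429, 34, 60]);
}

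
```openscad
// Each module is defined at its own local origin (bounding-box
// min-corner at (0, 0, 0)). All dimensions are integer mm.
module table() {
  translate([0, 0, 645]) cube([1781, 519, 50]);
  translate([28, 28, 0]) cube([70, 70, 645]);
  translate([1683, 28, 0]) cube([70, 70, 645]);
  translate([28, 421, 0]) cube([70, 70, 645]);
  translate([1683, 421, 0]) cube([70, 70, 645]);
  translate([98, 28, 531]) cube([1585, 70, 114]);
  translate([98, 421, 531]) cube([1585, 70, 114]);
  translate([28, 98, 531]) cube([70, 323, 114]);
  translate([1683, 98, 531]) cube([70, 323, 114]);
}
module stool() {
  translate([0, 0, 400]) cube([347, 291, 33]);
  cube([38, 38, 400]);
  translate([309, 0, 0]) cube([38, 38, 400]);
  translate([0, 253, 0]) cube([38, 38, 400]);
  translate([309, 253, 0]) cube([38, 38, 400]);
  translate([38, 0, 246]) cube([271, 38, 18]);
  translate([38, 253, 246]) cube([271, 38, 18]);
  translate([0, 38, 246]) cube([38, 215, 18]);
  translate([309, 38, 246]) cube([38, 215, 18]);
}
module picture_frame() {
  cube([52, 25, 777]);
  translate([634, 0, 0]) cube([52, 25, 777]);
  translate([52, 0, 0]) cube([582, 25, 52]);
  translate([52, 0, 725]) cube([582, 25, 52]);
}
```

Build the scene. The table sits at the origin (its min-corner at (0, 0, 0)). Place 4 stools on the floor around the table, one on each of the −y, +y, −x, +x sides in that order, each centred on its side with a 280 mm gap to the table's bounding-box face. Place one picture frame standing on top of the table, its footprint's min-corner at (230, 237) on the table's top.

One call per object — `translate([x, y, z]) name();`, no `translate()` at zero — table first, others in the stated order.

table();
translate([717, -571, 0]) stool();
translate([717, 799, 0]) stool();
translate([-627, 114, 0]) stool();
translate([2061, 114, 0]) stool();
translate([230, 237, 695]) picture_frame();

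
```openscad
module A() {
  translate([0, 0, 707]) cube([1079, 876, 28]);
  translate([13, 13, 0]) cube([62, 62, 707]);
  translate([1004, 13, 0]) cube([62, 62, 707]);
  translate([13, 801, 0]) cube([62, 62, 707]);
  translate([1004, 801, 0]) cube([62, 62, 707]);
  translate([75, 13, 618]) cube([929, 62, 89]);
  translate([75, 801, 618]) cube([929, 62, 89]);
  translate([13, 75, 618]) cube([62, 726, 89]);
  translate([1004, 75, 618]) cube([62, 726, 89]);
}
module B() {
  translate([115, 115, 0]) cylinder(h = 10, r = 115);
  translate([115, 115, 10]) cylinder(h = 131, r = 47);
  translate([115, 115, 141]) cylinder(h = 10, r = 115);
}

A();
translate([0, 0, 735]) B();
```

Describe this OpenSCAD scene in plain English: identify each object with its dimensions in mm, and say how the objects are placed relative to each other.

A is a table with a 1079×876 mm rectangular top, 28 mm thick, top surface at z = 735 mm, supported by four 62×62 mm square legs, each inset 13 mm from the nearest pair of top edges, running from the floor. Four apron rails, 62 mm thick and 89 mm tall, run between adjacent legs with their top edges flush with the underside of the top and their outer faces flush with the legs' outer faces.

B is a spool: two coaxial disc flanges of radius 115 mm and thickness 10 mm, joined by a core cylinder of radius 47 mm and height 131 mm. The lower flange rests on z = 0 and the three cylinders share a vertical axis.

The spool is on top of the table.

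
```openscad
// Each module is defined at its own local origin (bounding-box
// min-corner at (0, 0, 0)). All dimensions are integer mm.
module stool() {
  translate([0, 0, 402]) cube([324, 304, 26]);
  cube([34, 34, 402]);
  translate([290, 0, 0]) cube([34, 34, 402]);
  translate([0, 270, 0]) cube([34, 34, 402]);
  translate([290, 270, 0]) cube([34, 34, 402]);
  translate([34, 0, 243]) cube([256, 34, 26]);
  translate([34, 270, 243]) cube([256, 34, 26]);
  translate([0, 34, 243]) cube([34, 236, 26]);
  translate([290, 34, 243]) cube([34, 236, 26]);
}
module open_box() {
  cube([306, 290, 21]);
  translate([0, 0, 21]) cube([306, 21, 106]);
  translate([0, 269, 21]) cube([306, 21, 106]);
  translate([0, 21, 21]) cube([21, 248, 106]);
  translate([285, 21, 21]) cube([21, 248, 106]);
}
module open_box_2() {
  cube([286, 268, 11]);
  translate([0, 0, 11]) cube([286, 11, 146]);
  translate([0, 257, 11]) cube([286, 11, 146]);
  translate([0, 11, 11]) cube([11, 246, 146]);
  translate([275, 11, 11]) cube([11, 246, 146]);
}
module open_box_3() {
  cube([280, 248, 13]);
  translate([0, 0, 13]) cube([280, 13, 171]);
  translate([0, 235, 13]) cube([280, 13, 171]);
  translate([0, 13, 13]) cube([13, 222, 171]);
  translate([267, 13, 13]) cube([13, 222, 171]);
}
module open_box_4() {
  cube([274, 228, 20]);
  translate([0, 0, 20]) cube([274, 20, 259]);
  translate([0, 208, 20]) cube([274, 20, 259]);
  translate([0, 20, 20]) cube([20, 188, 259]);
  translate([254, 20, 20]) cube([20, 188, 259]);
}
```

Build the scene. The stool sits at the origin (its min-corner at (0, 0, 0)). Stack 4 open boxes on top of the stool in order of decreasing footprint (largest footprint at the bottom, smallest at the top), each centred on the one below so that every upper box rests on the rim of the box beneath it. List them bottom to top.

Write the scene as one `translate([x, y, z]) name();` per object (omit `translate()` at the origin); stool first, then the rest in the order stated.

stool();
translate([9, 7, 428]) open_box();
translate([19, 18, 555]) open_box_2();
translate([22, 28, 712]) open_box_3();
translate([25, 38, 896]) open_box_4();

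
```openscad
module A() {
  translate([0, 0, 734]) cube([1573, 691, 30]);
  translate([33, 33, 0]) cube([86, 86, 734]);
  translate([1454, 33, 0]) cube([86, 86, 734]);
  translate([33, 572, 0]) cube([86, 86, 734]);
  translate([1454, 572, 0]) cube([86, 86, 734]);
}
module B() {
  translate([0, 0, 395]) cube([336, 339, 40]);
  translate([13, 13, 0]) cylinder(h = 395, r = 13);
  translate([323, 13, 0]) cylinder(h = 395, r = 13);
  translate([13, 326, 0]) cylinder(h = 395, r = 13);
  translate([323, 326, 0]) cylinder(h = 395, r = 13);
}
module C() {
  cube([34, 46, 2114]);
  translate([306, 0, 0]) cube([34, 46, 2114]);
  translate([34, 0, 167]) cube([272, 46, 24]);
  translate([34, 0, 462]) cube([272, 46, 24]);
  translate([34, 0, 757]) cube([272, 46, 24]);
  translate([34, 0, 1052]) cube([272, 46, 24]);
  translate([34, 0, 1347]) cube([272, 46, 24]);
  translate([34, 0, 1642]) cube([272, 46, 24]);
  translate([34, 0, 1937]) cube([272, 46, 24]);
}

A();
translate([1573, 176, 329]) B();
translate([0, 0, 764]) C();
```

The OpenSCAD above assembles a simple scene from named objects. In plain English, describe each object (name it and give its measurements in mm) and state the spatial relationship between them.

A is a table: top 1573 mm (x) × 691 mm (y), 30 mm thick, upper face at z = 764 mm, on four 86×86 mm square legs, each inset 33 mm from the nearest pair of top edges, running from z = 0 to the bottom of the top.

B is a simple wooden stool: a rectangular seat 336 mm (x) by 339 mm (y), 40 mm thick, top face at z = 435 mm, on four round legs, each 26 mm in diameter. The legs rest on z = 0, each leg's axis is inset half a diameter from the nearest pair of seat edges (so the leg's bounding box is flush with the corner).

C is a straight ladder. Two 34×46 mm vertical rails, 2114 mm tall, stand 340 mm apart (outside-to-outside) with their front faces coplanar on the −y side. 7 rungs, each 46 mm deep and 24 mm tall, span between the inner faces of the rails, front faces flush with the rails. The lowest rung's underside is at z = 167 mm and rungs are spaced 295 mm apart (underside to underside).

The stool is beside the table with their tops flush at z = 764. The ladder is on top of the table.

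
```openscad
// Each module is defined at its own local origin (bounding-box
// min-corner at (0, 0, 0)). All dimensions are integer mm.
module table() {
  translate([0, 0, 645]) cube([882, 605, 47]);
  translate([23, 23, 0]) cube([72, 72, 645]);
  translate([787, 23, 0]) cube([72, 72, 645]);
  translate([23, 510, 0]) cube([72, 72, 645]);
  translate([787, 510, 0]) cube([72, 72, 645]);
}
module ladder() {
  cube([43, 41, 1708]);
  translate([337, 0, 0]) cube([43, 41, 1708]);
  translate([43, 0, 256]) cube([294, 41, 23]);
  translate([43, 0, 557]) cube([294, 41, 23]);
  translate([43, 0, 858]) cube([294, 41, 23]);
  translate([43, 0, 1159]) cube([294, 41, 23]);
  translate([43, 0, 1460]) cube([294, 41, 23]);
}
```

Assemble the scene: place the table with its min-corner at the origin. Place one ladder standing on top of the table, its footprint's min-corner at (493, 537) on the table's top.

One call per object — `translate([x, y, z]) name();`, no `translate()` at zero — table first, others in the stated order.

table();
translate([493, 537, 692]) ladder();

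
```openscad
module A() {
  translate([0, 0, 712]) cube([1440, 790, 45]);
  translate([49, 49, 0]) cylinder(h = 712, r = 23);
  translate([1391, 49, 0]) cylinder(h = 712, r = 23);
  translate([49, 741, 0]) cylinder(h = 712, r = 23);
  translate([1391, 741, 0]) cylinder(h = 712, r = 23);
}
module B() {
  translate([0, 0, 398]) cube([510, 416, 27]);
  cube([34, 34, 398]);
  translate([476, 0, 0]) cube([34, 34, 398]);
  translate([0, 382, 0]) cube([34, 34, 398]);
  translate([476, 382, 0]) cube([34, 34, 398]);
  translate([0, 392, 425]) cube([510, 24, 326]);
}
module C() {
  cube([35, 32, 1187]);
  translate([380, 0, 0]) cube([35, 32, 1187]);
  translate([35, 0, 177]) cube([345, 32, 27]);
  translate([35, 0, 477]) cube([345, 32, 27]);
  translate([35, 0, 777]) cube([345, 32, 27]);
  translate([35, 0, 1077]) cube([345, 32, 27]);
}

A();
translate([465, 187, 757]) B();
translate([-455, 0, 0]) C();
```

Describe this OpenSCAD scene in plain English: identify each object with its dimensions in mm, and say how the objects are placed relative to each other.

A is a rectangular dining table. The top is 1440×790×45 mm with its upper surface at z = 757 mm. It stands on four round legs of 46 mm diameter, each leg's bounding box inset 26 mm from the nearest pair of top edges, running from the floor to the underside of the top.

B is a chair: 510×416 mm seat, 27 mm thick, top at z = 425 mm, on four 34 mm square corner legs flush with the seat edges. A 24 mm thick backrest slab spans the full seat width, extending 326 mm above the seat top, its back face flush with the seat's +y edge.

C is a straight ladder. Two 35×32 mm vertical rails, 1187 mm tall, stand 415 mm apart (outside-to-outside) with their front faces coplanar on the −y side. 4 rungs, each 32 mm deep and 27 mm tall, span between the inner faces of the rails, front faces flush with the rails. The lowest rung's underside is at z = 177 mm and rungs are spaced 300 mm apart (underside to underside).

The chair is on top of the table, centred. The ladder is on the floor beside the table on its −x side.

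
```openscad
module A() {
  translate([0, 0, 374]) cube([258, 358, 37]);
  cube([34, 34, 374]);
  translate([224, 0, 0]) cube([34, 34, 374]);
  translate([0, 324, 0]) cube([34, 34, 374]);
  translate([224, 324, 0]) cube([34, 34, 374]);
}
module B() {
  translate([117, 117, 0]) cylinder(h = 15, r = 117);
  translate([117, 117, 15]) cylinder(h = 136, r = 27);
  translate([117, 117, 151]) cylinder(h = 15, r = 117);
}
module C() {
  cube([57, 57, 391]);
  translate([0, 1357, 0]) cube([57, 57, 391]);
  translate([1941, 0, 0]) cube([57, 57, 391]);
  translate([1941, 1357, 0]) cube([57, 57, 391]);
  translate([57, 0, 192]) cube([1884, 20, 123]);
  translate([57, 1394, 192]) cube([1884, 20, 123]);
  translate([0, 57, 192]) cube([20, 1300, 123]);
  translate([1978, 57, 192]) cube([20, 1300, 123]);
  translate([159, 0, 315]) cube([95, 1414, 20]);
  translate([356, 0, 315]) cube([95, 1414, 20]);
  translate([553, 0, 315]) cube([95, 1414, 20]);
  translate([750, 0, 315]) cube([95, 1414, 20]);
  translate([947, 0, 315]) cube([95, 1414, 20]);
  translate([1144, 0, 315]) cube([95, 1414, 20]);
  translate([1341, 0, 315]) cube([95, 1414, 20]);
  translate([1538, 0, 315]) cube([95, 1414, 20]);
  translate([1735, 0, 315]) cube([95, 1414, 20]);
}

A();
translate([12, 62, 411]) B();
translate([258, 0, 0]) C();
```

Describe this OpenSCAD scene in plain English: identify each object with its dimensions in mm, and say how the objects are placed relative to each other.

A is a simple wooden stool: a rectangular seat 258 mm (x) by 358 mm (y), 37 mm thick, top face at z = 411 mm, on four square legs, each 34×34 mm in cross-section. The legs rest on z = 0, each flush with a corner of the seat.

B is a spool: two coaxial disc flanges of radius 117 mm and thickness 15 mm, joined by a core cylinder of radius 27 mm and height 136 mm. The lower flange rests on z = 0 and the three cylinders share a vertical axis.

C is a bed frame 1998 mm long (x) by 1414 mm wide (y). Four 57×57 mm corner posts, 391 mm tall, at the corners of the footprint. Four rails of 20 mm thickness and 123 mm height run between adjacent posts with their undersides at z = 192 mm, their outer faces flush with the outside of the frame (the two x-running rails run between the posts' inner faces; the two y-running rails run between the posts' inner faces). 9 slats, each 95 mm wide (x) and 20 mm thick, lie across the top of the two x-running rails, running the full 1414 mm width of the frame in y; the slats are evenly spaced along x between the inner faces of the end posts with equal gaps (rounded down to the nearest mm) at the −x end and between each pair — any rounding remainder accumulates at the +x end.

The spool is on top of the stool, centred. The bed frame is against the stool's +x side, with their −y faces flush.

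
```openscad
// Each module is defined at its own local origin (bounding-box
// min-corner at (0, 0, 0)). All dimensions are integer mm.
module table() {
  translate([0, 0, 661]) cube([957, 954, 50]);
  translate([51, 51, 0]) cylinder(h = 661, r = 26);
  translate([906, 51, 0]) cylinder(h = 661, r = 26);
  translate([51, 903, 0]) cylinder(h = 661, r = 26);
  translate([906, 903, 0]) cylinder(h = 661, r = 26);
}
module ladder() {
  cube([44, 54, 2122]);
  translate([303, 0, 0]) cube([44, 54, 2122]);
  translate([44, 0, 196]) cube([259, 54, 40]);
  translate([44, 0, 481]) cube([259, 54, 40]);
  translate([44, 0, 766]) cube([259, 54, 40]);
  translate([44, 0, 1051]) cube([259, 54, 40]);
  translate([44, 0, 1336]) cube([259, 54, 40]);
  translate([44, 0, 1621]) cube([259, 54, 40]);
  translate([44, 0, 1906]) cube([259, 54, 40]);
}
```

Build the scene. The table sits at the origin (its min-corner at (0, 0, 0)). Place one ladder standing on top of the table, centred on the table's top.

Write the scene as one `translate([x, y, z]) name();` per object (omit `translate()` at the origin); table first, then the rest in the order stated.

table();
translate([305, 450, 711]) ladder();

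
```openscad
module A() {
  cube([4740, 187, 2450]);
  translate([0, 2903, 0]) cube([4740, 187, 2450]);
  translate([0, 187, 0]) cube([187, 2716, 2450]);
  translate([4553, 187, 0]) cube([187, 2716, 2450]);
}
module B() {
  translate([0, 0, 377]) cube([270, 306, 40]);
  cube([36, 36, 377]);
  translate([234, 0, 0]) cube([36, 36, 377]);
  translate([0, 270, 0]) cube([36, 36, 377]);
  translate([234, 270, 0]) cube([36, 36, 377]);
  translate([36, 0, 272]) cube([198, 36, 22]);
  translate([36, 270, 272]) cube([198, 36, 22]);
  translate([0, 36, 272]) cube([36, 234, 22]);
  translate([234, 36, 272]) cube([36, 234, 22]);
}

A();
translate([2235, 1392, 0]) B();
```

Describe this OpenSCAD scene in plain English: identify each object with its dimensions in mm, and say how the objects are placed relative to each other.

A is a box-shaped house frame (walls only): outside footprint 4740×3090 mm, wall height 2450 mm, wall thickness 187 mm. The two y-facing walls run the full x-width; the two x-facing walls fit between the inner faces of the y-facing walls.

B is a simple wooden stool: a rectangular seat 270 mm (x) by 306 mm (y), 40 mm thick, top face at z = 417 mm, on four square legs, each 36×36 mm in cross-section. The legs rest on z = 0, each flush with a corner of the seat. Four stretchers, 36 mm wide and 22 mm tall, connect adjacent legs with their undersides at z = 272 mm, each running between the inner faces of the legs it joins and aligned with the legs' outer faces on the other axis.

The stool sits inside the house frame, centred.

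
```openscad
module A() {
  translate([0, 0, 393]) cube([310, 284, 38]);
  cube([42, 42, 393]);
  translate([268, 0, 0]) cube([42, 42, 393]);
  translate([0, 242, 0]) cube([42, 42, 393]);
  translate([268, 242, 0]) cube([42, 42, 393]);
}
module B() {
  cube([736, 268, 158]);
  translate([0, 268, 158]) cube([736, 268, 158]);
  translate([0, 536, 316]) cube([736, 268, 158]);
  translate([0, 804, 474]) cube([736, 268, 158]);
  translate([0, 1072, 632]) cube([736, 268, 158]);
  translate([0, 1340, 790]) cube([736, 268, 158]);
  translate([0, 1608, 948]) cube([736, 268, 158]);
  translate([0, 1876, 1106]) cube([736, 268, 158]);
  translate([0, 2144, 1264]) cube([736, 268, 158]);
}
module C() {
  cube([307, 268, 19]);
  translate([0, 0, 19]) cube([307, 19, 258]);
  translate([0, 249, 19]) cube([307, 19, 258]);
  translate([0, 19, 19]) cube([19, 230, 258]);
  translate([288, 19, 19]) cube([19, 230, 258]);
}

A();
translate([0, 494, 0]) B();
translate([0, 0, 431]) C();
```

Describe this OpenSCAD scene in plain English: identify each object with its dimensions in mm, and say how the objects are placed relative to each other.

A is a simple wooden stool: a rectangular seat 310 mm (x) by 284 mm (y), 38 mm thick, top face at z = 431 mm, on four square legs, each 42×42 mm in cross-section. The legs rest on z = 0, each flush with a corner of the seat.

B is a run of 9 identical solid stair steps. Each tread is 736×268 mm and each step block is 158 mm high. Step 1 rests on the floor; step k is offset from step 1 by (k−1)×268 mm in y and (k−1)×158 mm in z.

C is an open storage box with external size 307×268×277 mm and wall thickness 19 mm (the base is also 19 mm thick). The base covers the whole footprint; the four walls stand on the base, with the y-facing walls full-width and the x-facing walls fitting between their inner faces.

The staircase is on the floor beside the stool on its +y side. The open box is on top of the stool.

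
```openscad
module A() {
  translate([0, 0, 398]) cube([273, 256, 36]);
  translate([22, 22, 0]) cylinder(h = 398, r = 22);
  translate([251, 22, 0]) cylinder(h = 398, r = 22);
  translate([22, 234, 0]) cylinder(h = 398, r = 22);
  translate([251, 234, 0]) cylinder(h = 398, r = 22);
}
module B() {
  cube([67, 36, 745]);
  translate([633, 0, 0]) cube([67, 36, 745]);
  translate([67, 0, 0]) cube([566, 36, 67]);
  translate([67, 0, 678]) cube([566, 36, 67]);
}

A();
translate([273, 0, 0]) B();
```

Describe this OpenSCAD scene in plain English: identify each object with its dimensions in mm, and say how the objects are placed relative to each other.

A is a simple wooden stool: a rectangular seat 273 mm (x) by 256 mm (y), 36 mm thick, top face at z = 434 mm, on four round legs, each 44 mm in diameter. The legs rest on z = 0, each leg's axis is inset half a diameter from the nearest pair of seat edges (so the leg's bounding box is flush with the corner).

B is a picture frame with a 566×611 mm rectangular opening (x by z) and a uniform 67 mm border on every side. Frame depth is 36 mm along y. It is built from two vertical stiles running the full outside height and two horizontal rails spanning the gap between the stiles.

The picture frame is against the stool's +x side, with their −y faces flush.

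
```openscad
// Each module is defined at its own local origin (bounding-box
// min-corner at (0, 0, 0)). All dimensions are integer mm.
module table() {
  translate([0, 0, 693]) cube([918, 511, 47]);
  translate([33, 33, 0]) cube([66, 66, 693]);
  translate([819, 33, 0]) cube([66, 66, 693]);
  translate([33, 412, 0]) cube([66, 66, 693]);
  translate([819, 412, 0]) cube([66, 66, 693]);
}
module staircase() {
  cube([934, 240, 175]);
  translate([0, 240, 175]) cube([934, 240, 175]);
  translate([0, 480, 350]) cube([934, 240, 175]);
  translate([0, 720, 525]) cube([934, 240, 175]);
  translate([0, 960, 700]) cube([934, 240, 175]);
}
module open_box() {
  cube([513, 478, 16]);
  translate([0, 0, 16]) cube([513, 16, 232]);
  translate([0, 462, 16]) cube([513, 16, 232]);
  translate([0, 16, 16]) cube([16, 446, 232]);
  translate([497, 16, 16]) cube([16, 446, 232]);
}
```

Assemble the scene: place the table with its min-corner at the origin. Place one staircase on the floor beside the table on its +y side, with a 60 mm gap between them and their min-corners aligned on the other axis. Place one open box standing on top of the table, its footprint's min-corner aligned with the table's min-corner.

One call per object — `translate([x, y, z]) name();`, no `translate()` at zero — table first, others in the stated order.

table();
translate([0, 571, 0]) staircase();
translate([0, 0, 740]) open_box();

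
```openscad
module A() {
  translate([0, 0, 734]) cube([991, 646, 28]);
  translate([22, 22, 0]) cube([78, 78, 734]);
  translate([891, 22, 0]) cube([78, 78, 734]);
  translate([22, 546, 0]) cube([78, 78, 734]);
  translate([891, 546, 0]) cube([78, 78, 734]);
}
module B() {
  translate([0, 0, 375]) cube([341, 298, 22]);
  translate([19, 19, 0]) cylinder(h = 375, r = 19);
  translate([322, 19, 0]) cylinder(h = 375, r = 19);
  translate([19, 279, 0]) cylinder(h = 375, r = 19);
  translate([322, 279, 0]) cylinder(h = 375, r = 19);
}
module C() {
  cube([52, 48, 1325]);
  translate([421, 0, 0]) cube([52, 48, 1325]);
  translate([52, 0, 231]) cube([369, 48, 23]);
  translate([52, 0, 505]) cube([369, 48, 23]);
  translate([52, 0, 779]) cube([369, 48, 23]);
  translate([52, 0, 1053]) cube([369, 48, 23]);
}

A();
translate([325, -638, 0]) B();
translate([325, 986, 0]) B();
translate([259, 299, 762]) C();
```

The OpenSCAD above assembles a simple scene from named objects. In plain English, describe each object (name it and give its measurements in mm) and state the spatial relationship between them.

A is a table: top 991 mm (x) × 646 mm (y), 28 mm thick, upper face at z = 762 mm, on four 78×78 mm square legs, each inset 22 mm from the nearest pair of top edges, running from z = 0 to the bottom of the top.

B is a simple wooden stool: a rectangular seat 341 mm (x) by 298 mm (y), 22 mm thick, top face at z = 397 mm, on four round legs, each 38 mm in diameter. The legs rest on z = 0, each leg's axis is inset half a diameter from the nearest pair of seat edges (so the leg's bounding box is flush with the corner).

C is a wooden ladder with two side rails of 52×48 mm section and 1325 mm height, set 473 mm apart overall. Between them run 4 rectangular rungs (48 mm deep, 23 mm thick), front faces flush with the rails' −y face. The bottom of the first rung is 231 mm above the floor and each subsequent rung is 274 mm higher than the one below.

Two stools sit around the table at the −y, +y sides. The ladder is on top of the table, centred.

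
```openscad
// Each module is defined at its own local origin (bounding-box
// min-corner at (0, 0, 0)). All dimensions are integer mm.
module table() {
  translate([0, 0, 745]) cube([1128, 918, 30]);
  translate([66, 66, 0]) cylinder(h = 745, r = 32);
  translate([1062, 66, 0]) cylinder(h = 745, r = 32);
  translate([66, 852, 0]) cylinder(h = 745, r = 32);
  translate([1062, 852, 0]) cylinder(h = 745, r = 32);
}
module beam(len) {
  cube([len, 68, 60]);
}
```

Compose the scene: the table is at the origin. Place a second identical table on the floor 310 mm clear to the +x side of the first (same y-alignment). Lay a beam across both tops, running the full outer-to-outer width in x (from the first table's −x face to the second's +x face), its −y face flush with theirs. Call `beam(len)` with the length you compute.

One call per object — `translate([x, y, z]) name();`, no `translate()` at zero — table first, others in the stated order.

table();
translate([1438, 0, 0]) table();
translate([0, 0, 775]) beam(2566);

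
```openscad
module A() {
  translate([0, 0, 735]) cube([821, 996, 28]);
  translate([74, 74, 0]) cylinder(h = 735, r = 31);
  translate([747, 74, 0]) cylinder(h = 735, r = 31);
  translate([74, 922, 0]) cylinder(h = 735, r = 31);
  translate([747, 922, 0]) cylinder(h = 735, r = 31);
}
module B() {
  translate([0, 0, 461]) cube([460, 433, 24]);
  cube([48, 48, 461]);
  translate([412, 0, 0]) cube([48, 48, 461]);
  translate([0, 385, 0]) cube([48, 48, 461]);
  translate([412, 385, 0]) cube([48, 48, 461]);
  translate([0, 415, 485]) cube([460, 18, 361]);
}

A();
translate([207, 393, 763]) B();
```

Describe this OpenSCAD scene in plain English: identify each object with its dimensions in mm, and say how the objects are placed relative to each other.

A is a rectangular dining table. The top is 821×996×28 mm with its upper surface at z = 763 mm. It stands on four round legs of 62 mm diameter, each leg's bounding box inset 43 mm from the nearest pair of top edges, running from the floor to the underside of the top.

B is a chair: 460×433 mm seat, 24 mm thick, top at z = 485 mm, on four 48 mm square corner legs flush with the seat edges. A 18 mm thick backrest slab spans the full seat width, extending 361 mm above the seat top, its back face flush with the seat's +y edge.

The chair is on top of the table.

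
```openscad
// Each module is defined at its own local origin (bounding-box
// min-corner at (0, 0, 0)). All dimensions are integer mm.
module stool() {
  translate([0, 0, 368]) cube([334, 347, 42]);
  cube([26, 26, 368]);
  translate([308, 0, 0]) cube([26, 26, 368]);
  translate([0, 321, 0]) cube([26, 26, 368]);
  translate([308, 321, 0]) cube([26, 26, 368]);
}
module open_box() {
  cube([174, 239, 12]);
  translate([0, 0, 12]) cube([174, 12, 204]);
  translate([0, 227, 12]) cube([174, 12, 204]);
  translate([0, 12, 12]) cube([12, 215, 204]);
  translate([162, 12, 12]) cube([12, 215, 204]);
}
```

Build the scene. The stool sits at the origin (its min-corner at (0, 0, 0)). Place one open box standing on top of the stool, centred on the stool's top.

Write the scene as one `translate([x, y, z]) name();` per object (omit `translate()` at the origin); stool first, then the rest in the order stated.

stool();
translate([80, 54, 410]) open_box();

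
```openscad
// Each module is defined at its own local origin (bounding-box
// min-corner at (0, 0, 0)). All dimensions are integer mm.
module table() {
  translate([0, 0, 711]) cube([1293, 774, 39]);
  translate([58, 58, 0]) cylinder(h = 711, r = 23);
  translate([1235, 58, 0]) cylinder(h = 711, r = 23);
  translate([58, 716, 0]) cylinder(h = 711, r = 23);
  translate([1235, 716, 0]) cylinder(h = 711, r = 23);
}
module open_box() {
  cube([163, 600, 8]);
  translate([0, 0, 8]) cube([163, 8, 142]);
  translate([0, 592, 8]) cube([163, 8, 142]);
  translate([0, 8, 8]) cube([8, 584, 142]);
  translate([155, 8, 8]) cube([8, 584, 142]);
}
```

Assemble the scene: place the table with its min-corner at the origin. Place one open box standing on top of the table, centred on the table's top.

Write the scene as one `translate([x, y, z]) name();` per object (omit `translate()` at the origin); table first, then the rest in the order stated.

table();
translate([565, 87, 750]) open_box();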